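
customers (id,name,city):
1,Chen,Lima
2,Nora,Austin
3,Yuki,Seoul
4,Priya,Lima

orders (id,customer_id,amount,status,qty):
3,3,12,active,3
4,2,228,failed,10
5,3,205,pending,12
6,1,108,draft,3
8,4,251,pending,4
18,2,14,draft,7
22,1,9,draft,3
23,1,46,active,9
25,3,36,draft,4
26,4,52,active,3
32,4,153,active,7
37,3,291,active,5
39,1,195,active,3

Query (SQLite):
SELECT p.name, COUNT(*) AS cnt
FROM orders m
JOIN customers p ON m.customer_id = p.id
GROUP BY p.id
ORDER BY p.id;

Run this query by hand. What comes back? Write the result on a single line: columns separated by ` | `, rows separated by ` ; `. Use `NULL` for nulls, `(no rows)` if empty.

Join each orders row to its customers via customer_id.
Group joined rows by customers.id; compute COUNT(*) per group.
  1: ids {6, 22, 23, 39} → COUNT(*)=4
  2: ids {4, 18} → COUNT(*)=2
  3: ids {3, 5, 25, 37} → COUNT(*)=4
  4: ids {8, 26, 32} → COUNT(*)=3

Chen | 4 ; Nora | 2 ; Yuki | 4 ; Priya | 3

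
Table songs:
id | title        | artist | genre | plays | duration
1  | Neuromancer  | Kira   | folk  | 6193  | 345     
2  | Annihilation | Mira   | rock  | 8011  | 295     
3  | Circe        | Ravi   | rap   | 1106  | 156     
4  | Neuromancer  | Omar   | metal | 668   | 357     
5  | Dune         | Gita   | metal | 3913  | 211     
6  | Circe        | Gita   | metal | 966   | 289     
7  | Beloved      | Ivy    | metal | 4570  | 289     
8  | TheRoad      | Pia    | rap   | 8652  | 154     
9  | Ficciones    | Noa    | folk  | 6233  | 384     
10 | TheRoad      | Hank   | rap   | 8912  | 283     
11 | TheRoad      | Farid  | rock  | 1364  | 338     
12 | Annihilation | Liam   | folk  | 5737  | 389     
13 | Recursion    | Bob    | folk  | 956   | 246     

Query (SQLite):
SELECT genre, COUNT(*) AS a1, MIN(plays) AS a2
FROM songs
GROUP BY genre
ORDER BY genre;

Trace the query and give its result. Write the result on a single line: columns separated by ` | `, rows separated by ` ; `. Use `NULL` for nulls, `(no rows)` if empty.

folk | 4 | 956 ; metal | 4 | 668 ; rap | 3 | 1106 ; rock | 2 | 1364

Group songs by genre.
Per group compute: COUNT(*), MIN(plays).
  folk: ids {1, 9, 12, 13} → COUNT(*)=4, MIN(plays)=956
  metal: ids {4, 5, 6, 7} → COUNT(*)=4, MIN(plays)=668
  rap: ids {3, 8, 10} → COUNT(*)=3, MIN(plays)=1106
  rock: ids {2, 11} → COUNT(*)=2, MIN(plays)=1364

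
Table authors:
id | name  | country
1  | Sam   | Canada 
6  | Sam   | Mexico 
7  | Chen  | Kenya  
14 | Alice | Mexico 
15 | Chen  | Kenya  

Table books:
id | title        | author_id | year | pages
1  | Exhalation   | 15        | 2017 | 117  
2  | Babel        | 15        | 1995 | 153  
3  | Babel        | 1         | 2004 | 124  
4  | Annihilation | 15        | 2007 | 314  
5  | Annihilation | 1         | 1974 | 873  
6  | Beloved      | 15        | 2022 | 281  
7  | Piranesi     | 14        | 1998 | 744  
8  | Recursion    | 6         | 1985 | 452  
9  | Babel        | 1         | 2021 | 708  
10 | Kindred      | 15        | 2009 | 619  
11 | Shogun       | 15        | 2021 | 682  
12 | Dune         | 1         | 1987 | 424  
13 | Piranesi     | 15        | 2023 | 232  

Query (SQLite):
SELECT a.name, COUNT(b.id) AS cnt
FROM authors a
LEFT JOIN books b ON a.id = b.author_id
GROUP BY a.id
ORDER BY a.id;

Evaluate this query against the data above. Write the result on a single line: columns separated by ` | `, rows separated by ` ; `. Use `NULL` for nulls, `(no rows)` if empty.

Sam | 4 ; Sam | 1 ; Chen | 0 ; Alice | 1 ; Chen | 7

LEFT JOIN keeps every authors row; unmatched ones get NULL for books columns.
Group by authors.id and compute COUNT(b.id). COUNT(col) of an all-NULL group is 0.
  1: ids {3, 5, 9, 12} → COUNT(b.id)=4
  6: ids {8} → COUNT(b.id)=1
  7: ids {—} → COUNT(b.id)=0
  14: ids {7} → COUNT(b.id)=1
  15: ids {1, 2, 4, 6, 10, 11, 13} → COUNT(b.id)=7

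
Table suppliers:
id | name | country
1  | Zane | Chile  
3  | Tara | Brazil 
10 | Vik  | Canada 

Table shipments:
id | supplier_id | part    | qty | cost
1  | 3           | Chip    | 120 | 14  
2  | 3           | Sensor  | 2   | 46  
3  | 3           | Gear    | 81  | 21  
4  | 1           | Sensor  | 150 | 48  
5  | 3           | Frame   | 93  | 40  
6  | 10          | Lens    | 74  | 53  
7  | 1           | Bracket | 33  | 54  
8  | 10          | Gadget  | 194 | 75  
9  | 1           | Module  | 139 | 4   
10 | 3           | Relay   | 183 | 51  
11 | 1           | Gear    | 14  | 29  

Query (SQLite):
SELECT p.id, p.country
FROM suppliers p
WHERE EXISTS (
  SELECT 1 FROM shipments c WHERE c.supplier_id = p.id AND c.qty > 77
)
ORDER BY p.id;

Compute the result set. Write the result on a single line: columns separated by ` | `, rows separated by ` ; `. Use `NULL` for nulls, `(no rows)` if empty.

For each suppliers row, check whether any shipments with matching supplier_id has qty > 77.
Keep rows where that is true.

1 | Chile ; 3 | Brazil ; 10 | Canada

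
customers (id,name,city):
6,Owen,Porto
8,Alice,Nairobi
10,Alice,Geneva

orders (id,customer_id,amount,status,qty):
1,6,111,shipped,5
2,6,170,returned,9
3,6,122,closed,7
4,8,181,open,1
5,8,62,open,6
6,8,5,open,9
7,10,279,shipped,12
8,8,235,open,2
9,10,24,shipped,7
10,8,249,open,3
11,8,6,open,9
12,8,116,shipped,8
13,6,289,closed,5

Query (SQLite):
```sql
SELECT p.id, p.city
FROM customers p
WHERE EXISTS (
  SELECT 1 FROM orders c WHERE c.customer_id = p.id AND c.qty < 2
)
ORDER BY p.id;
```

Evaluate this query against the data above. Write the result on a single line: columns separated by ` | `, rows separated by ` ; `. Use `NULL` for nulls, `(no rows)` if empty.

For each customers row, check whether any orders with matching customer_id has qty < 2.
Keep rows where that is true.

8 | Nairobi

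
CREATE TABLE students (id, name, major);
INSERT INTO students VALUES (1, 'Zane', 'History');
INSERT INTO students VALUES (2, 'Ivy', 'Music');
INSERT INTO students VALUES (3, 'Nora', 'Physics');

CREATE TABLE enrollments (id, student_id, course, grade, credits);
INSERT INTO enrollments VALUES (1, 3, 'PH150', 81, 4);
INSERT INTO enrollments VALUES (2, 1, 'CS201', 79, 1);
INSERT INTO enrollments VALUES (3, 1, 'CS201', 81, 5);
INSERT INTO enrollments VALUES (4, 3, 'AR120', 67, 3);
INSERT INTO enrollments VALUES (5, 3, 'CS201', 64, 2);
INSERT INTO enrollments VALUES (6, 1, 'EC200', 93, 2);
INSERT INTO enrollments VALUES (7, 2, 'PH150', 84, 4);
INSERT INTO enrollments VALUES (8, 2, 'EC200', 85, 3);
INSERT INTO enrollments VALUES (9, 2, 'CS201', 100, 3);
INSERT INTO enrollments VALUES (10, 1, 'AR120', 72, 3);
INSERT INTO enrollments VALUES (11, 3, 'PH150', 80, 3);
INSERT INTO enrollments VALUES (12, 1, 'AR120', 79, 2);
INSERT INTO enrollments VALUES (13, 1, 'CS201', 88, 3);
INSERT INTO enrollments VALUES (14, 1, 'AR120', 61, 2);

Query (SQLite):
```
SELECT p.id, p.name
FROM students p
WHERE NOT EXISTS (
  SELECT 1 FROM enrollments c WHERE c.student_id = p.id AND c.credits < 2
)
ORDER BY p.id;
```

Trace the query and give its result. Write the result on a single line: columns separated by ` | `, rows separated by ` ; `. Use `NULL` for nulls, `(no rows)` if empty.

2 | Ivy ; 3 | Nora

For each students row, check whether any enrollments with matching student_id has credits < 2.
Keep rows where that is false.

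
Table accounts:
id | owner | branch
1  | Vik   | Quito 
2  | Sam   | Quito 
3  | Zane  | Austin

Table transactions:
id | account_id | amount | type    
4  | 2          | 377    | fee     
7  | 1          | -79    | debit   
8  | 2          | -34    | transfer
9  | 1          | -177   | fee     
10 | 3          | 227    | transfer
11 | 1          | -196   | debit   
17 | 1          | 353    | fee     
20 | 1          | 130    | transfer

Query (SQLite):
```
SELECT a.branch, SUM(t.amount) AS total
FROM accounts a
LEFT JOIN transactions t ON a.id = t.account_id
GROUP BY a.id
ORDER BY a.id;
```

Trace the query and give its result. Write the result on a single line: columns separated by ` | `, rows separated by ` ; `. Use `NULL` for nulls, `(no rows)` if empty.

LEFT JOIN keeps every accounts row; unmatched ones get NULL for transactions columns.
Group by accounts.id and compute SUM(t.amount). SUM over an all-NULL group is NULL.
  1: ids {7, 9, 11, 17, 20} → SUM(t.amount)=31
  2: ids {4, 8} → SUM(t.amount)=343
  3: ids {10} → SUM(t.amount)=227

Quito | 31 ; Quito | 343 ; Austin | 227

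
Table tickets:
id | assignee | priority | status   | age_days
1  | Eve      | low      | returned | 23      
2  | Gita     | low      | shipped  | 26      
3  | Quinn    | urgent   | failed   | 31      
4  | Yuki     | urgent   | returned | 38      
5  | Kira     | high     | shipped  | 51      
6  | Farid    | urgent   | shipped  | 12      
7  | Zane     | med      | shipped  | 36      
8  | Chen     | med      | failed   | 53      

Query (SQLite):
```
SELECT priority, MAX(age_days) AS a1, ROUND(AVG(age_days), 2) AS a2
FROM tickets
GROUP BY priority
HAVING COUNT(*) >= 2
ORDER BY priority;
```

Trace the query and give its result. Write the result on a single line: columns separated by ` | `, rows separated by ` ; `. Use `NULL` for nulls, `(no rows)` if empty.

Group tickets by priority.
Per group compute: MAX(age_days), ROUND(AVG(age_days), 2).
HAVING: drop groups with fewer than 2 rows.
  high: ids {5} → MAX(age_days)=51, ROUND(AVG(age_days), 2)=51
  low: ids {1, 2} → MAX(age_days)=26, ROUND(AVG(age_days), 2)=24.5
  med: ids {7, 8} → MAX(age_days)=53, ROUND(AVG(age_days), 2)=44.5
  urgent: ids {3, 4, 6} → MAX(age_days)=38, ROUND(AVG(age_days), 2)=27

low | 26 | 24.5 ; med | 53 | 44.5 ; urgent | 38 | 27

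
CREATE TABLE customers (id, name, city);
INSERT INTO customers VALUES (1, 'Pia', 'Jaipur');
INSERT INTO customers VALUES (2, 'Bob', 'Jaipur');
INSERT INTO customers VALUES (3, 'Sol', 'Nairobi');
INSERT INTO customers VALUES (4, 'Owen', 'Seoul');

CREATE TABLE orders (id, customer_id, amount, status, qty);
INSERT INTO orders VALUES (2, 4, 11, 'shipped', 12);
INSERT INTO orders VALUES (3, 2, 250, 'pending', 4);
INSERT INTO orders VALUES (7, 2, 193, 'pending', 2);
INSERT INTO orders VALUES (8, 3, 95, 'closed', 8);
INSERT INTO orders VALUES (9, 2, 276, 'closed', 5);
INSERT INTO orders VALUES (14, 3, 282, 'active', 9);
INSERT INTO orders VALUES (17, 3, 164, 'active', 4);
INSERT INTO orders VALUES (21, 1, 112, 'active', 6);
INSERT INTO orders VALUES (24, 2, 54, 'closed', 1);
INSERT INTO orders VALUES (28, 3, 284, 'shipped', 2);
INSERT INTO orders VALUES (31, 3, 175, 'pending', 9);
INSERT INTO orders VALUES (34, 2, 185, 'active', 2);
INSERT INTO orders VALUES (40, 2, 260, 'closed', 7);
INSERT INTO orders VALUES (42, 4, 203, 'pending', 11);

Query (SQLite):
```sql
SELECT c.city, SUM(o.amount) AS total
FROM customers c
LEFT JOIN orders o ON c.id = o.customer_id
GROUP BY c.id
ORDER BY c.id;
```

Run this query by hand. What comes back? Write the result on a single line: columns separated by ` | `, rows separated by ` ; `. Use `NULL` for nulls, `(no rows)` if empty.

Jaipur | 112 ; Jaipur | 1218 ; Nairobi | 1000 ; Seoul | 214

LEFT JOIN keeps every customers row; unmatched ones get NULL for orders columns.
Group by customers.id and compute SUM(o.amount). SUM over an all-NULL group is NULL.
  1: ids {21} → SUM(o.amount)=112
  2: ids {3, 7, 9, 24, 34, 40} → SUM(o.amount)=1218
  3: ids {8, 14, 17, 28, 31} → SUM(o.amount)=1000
  4: ids {2, 42} → SUM(o.amount)=214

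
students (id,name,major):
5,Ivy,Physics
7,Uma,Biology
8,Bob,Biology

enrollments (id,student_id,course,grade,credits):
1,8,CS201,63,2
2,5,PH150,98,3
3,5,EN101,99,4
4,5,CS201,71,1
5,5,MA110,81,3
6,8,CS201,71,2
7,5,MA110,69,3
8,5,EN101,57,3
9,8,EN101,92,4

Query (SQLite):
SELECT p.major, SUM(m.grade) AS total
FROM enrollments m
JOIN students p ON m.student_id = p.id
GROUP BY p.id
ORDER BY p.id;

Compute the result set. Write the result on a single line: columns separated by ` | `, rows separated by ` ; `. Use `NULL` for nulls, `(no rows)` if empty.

Physics | 475 ; Biology | 226

Join each enrollments row to its students via student_id.
Group joined rows by students.id; compute SUM(m.grade) per group.
  5: ids {2, 3, 4, 5, 7, 8} → SUM(m.grade)=475
  8: ids {1, 6, 9} → SUM(m.grade)=226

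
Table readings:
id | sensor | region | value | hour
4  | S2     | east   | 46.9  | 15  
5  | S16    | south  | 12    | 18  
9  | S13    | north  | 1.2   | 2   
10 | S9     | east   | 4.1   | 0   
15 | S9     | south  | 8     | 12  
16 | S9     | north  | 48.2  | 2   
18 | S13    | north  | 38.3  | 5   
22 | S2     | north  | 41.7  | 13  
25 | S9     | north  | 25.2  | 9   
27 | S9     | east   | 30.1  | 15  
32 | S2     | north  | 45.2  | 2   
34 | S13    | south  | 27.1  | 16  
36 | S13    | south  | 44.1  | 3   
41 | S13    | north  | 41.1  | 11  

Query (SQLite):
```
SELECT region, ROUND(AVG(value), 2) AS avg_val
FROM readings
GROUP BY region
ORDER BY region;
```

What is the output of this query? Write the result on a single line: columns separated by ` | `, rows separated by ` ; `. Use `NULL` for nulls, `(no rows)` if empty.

east | 27.03 ; north | 34.41 ; south | 22.8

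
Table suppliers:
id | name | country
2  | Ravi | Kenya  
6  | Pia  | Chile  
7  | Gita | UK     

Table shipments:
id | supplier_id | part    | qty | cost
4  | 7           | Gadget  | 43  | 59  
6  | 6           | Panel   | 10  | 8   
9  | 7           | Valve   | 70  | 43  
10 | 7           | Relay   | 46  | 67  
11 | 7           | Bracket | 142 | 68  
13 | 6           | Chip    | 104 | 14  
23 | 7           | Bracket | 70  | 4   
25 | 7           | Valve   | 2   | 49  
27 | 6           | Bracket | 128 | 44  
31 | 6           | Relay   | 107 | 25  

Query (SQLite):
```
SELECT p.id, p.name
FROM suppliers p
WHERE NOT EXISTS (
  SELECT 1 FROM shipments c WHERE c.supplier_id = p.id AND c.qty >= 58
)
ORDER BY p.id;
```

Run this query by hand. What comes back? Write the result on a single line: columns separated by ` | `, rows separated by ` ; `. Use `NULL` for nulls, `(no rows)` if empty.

2 | Ravi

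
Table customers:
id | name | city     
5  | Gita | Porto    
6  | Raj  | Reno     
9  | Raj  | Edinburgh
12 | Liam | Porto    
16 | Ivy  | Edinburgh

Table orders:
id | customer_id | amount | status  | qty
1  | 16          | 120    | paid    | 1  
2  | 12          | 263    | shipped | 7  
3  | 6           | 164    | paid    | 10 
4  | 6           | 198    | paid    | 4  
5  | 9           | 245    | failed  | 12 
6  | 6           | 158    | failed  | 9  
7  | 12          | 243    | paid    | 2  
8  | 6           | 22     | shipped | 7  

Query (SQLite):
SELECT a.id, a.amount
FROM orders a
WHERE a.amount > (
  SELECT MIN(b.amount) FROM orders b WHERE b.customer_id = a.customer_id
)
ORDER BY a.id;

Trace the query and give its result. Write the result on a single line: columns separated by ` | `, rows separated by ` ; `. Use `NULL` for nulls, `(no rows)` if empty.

For each orders row a, compute MIN(amount) over rows sharing a.customer_id.
Keep row a if a.amount > that per-group MIN.
  customer_id=6: MIN(amount) = 22
  customer_id=9: MIN(amount) = 245
  customer_id=12: MIN(amount) = 243
  customer_id=16: MIN(amount) = 120

2 | 263 ; 3 | 164 ; 4 | 198 ; 6 | 158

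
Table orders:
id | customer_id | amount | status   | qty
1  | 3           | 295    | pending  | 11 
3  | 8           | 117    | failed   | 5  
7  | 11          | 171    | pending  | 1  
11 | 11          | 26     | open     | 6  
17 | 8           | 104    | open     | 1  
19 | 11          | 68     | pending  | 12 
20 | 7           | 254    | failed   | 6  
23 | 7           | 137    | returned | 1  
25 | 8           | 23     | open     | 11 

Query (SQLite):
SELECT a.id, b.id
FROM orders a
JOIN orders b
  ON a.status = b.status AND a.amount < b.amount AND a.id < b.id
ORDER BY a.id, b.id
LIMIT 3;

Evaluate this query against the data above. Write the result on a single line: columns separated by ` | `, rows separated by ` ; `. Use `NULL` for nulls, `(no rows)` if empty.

3 | 20 ; 11 | 17

Pairs (a,b) with same status, a.amount < b.amount, a.id < b.id.
status groups: failed:{3,20} open:{11,17,25} pending:{1,7,19} returned:{23}
Ordered by (a.id, b.id); first 3.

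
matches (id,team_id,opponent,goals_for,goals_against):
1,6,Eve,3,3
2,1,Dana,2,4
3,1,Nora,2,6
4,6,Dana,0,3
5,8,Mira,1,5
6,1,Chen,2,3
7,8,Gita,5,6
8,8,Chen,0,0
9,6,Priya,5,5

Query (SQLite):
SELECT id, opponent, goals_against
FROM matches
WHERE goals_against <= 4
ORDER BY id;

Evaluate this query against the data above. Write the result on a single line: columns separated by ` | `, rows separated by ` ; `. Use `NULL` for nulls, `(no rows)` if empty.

1 | Eve | 3 ; 2 | Dana | 4 ; 4 | Dana | 3 ; 6 | Chen | 3 ; 8 | Chen | 0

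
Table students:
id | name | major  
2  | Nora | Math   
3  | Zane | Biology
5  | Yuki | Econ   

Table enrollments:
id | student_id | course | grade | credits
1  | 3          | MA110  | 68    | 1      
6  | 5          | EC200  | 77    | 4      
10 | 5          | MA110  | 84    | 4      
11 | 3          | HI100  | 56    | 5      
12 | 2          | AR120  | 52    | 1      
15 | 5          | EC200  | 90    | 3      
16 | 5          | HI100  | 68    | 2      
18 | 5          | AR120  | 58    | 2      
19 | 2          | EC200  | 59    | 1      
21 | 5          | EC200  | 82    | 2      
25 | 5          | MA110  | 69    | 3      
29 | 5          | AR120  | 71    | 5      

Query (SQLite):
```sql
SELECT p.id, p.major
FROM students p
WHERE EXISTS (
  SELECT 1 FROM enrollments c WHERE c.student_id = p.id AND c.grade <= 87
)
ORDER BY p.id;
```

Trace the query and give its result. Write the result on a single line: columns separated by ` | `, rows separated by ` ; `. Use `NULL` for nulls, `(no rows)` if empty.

For each students row, check whether any enrollments with matching student_id has grade <= 87.
Keep rows where that is true.

2 | Math ; 3 | Biology ; 5 | Econ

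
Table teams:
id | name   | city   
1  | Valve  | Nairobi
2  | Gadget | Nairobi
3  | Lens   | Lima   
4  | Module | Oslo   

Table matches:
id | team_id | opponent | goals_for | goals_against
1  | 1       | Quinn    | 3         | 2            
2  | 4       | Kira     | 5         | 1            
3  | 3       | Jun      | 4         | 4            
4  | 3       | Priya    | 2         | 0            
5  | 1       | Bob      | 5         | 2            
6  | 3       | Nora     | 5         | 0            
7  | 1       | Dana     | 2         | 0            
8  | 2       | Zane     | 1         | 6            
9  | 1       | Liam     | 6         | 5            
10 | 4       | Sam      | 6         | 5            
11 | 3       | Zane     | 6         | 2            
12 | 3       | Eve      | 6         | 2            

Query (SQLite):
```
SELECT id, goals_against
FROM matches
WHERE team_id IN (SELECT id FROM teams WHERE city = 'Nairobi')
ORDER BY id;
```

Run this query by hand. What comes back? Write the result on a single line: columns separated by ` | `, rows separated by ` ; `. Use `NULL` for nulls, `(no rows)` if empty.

Inner query: teams.id where city = 'Nairobi'.
Outer: keep matches rows whose team_id is in that set.
Inner query → {1, 2}

1 | 2 ; 5 | 2 ; 7 | 0 ; 8 | 6 ; 9 | 5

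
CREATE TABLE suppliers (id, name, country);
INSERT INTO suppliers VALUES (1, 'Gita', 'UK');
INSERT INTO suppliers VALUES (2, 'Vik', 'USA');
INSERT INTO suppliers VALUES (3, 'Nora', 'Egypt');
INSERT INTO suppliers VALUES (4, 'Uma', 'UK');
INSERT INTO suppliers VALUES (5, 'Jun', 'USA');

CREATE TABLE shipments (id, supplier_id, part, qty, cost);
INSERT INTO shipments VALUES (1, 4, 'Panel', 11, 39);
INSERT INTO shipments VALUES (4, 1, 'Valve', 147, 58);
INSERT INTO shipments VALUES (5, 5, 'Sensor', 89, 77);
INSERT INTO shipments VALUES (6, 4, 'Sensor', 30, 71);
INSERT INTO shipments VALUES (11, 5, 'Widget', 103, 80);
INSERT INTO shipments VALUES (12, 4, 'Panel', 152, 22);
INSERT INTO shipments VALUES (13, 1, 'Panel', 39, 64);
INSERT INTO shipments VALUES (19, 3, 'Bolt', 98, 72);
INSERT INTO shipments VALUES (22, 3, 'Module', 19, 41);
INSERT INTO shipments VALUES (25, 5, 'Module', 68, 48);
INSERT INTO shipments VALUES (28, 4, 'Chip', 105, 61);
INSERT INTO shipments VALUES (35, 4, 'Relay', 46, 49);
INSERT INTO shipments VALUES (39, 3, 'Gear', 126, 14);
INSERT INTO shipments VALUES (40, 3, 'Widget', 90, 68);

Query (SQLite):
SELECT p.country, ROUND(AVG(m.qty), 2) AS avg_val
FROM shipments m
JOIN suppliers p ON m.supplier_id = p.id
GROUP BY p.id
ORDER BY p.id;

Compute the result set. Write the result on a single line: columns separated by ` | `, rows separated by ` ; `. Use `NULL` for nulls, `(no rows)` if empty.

Join each shipments row to its suppliers via supplier_id.
Group joined rows by suppliers.id; compute ROUND(AVG(m.qty), 2) per group.
  1: ids {4, 13} → ROUND(AVG(m.qty), 2)=93
  3: ids {19, 22, 39, 40} → ROUND(AVG(m.qty), 2)=83.25
  4: ids {1, 6, 12, 28, 35} → ROUND(AVG(m.qty), 2)=68.8
  5: ids {5, 11, 25} → ROUND(AVG(m.qty), 2)=86.67

UK | 93 ; Egypt | 83.25 ; UK | 68.8 ; USA | 86.67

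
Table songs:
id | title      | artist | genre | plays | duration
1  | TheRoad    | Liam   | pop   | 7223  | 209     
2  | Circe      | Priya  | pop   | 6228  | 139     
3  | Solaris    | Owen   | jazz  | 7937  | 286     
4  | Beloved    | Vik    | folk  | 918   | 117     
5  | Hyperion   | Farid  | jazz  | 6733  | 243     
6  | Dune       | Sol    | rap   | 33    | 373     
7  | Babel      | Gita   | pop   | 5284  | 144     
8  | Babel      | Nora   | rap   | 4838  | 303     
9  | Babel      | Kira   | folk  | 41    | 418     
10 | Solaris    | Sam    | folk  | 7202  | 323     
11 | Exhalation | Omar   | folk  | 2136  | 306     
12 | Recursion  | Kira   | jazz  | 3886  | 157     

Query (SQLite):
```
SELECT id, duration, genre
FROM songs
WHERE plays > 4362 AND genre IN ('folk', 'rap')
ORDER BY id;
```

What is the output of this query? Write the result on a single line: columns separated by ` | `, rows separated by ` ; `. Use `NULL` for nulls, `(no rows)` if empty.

plays > 4362: ids {1, 2, 3, 5, 7, 8, 10}
genre IN ('folk', 'rap'): ids {4, 6, 8, 9, 10, 11}
Combine with AND.

8 | 303 | rap ; 10 | 323 | folk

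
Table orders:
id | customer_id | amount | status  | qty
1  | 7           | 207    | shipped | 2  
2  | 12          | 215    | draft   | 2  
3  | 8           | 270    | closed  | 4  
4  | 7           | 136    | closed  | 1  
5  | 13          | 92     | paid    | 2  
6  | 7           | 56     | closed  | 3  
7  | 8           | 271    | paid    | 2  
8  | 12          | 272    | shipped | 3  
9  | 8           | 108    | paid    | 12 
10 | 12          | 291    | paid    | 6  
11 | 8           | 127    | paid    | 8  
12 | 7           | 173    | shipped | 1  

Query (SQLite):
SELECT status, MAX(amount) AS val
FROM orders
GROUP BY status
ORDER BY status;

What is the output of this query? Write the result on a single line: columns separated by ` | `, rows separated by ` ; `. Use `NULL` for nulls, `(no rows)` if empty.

Partition orders by status; compute MAX(amount) within each group.
  closed: ids {3, 4, 6} → MAX(amount)=270
  draft: ids {2} → MAX(amount)=215
  paid: ids {5, 7, 9, 10, 11} → MAX(amount)=291
  shipped: ids {1, 8, 12} → MAX(amount)=272

closed | 270 ; draft | 215 ; paid | 291 ; shipped | 272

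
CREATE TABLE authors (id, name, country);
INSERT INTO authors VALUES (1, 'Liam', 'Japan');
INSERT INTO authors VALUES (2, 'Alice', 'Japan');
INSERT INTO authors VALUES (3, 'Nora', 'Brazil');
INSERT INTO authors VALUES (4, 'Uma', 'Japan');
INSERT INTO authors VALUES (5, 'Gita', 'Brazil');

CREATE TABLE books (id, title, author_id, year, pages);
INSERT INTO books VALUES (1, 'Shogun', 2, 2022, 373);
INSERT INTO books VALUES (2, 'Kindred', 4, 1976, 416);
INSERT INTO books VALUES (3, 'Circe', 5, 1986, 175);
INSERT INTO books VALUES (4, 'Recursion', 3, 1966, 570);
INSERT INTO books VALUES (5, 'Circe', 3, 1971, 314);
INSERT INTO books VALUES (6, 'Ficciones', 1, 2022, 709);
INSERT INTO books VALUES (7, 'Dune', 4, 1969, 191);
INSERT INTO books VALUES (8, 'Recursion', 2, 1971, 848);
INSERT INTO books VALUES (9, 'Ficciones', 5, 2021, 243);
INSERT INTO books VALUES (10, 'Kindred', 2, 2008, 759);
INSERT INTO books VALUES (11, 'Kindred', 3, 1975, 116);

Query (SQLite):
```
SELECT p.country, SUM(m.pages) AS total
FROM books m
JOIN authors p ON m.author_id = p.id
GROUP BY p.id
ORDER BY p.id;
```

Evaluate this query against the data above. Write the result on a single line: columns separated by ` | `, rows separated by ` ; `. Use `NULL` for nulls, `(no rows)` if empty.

Join each books row to its authors via author_id.
Group joined rows by authors.id; compute SUM(m.pages) per group.
  1: ids {6} → SUM(m.pages)=709
  2: ids {1, 8, 10} → SUM(m.pages)=1980
  3: ids {4, 5, 11} → SUM(m.pages)=1000
  4: ids {2, 7} → SUM(m.pages)=607
  5: ids {3, 9} → SUM(m.pages)=418

Japan | 709 ; Japan | 1980 ; Brazil | 1000 ; Japan | 607 ; Brazil | 418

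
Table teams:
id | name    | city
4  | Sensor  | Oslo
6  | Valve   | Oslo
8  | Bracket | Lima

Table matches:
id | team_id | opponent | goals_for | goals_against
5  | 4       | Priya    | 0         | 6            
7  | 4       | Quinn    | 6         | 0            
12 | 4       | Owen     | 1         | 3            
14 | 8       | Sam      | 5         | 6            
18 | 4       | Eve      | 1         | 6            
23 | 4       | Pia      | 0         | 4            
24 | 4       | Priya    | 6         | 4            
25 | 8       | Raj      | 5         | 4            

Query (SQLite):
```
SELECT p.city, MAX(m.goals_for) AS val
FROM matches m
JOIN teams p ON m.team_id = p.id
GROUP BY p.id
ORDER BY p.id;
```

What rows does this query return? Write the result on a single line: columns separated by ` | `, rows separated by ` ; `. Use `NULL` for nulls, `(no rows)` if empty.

Join each matches row to its teams via team_id.
Group joined rows by teams.id; compute MAX(m.goals_for) per group.
  4: ids {5, 7, 12, 18, 23, 24} → MAX(m.goals_for)=6
  8: ids {14, 25} → MAX(m.goals_for)=5

Oslo | 6 ; Lima | 5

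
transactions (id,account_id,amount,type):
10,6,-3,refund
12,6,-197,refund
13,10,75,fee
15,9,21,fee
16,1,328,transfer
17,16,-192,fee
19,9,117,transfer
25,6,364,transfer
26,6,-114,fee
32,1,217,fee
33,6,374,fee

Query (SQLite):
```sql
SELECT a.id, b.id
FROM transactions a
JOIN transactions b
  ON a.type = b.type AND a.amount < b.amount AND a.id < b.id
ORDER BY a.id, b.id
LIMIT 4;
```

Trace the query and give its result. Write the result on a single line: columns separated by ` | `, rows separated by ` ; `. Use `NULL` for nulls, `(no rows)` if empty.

13 | 32 ; 13 | 33 ; 15 | 32 ; 15 | 33

Pairs (a,b) with same type, a.amount < b.amount, a.id < b.id.
type groups: fee:{13,15,17,26,32,33} refund:{10,12} transfer:{16,19,25}
Ordered by (a.id, b.id); first 4.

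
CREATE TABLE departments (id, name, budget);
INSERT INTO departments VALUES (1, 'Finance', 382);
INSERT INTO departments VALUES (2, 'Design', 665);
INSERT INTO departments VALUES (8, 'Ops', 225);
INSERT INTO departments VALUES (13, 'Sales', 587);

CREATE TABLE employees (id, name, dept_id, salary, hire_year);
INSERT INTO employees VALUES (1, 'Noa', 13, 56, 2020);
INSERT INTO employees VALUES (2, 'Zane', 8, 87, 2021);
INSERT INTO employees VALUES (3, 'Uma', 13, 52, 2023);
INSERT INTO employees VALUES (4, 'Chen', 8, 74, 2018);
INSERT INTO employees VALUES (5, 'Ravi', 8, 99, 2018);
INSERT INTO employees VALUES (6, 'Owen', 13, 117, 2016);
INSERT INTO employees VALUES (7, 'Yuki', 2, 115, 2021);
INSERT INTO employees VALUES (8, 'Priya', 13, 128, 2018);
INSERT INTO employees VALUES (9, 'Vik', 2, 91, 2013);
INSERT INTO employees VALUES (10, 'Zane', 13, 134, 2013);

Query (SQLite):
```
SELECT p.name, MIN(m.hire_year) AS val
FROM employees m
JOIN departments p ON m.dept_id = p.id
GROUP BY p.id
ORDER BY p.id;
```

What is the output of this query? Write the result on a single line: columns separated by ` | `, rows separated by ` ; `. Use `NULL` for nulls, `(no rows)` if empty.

Design | 2013 ; Ops | 2018 ; Sales | 2013

Join each employees row to its departments via dept_id.
Group joined rows by departments.id; compute MIN(m.hire_year) per group.
  2: ids {7, 9} → MIN(m.hire_year)=2013
  8: ids {2, 4, 5} → MIN(m.hire_year)=2018
  13: ids {1, 3, 6, 8, 10} → MIN(m.hire_year)=2013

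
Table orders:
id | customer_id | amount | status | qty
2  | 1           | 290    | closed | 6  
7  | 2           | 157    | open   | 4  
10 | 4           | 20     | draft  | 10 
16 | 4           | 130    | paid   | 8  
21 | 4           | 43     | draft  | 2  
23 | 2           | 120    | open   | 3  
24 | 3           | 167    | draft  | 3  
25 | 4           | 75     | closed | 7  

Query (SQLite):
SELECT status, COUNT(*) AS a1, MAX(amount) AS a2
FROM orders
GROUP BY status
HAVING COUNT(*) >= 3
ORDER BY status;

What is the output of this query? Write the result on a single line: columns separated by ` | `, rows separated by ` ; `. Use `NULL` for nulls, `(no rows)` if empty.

draft | 3 | 167

Group orders by status.
Per group compute: COUNT(*), MAX(amount).
HAVING: drop groups with fewer than 3 rows.
  closed: ids {2, 25} → COUNT(*)=2, MAX(amount)=290
  draft: ids {10, 21, 24} → COUNT(*)=3, MAX(amount)=167
  open: ids {7, 23} → COUNT(*)=2, MAX(amount)=157
  paid: ids {16} → COUNT(*)=1, MAX(amount)=130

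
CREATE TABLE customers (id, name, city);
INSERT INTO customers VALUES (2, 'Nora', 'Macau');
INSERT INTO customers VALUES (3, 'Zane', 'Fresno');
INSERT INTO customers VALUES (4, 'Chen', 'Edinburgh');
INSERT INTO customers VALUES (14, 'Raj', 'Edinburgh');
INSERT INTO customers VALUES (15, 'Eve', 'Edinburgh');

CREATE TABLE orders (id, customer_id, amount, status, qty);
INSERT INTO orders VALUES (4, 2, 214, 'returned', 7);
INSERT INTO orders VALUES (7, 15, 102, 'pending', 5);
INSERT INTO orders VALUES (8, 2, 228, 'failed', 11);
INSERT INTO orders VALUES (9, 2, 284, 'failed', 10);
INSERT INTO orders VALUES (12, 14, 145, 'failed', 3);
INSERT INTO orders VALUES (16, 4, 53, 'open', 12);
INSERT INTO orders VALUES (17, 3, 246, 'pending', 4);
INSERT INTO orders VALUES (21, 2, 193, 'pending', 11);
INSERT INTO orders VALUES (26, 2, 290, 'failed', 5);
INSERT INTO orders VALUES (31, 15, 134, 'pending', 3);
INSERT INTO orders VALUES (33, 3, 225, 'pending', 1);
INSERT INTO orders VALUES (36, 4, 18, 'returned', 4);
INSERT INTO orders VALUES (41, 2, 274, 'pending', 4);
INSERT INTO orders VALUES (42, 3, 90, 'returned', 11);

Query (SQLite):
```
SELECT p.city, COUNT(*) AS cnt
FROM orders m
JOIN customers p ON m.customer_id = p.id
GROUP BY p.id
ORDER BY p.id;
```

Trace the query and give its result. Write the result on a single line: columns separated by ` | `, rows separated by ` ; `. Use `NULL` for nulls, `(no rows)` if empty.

Join each orders row to its customers via customer_id.
Group joined rows by customers.id; compute COUNT(*) per group.
  2: ids {4, 8, 9, 21, 26, 41} → COUNT(*)=6
  3: ids {17, 33, 42} → COUNT(*)=3
  4: ids {16, 36} → COUNT(*)=2
  14: ids {12} → COUNT(*)=1
  15: ids {7, 31} → COUNT(*)=2

Macau | 6 ; Fresno | 3 ; Edinburgh | 2 ; Edinburgh | 1 ; Edinburgh | 2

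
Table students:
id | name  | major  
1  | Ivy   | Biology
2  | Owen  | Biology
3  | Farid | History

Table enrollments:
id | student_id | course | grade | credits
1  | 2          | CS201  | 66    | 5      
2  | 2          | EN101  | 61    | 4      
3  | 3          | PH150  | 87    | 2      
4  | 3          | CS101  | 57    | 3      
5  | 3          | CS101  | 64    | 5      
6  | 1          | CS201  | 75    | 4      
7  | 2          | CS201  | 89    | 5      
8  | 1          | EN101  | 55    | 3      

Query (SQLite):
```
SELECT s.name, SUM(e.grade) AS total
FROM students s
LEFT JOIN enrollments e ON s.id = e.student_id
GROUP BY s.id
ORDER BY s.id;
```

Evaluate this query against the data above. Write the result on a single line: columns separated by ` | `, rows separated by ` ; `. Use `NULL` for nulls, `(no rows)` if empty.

LEFT JOIN keeps every students row; unmatched ones get NULL for enrollments columns.
Group by students.id and compute SUM(e.grade). SUM over an all-NULL group is NULL.
  1: ids {6, 8} → SUM(e.grade)=130
  2: ids {1, 2, 7} → SUM(e.grade)=216
  3: ids {3, 4, 5} → SUM(e.grade)=208

Ivy | 130 ; Owen | 216 ; Farid | 208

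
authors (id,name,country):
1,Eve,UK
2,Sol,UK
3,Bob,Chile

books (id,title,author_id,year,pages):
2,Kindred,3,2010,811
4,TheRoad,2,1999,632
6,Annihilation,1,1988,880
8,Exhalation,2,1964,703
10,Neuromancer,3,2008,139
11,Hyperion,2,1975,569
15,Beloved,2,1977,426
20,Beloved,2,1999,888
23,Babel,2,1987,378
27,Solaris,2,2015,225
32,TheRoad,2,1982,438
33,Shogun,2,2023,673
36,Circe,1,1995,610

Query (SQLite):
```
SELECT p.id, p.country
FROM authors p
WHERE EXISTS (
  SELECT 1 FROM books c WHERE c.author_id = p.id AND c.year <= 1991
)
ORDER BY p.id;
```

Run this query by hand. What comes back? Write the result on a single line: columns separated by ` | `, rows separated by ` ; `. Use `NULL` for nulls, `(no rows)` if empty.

For each authors row, check whether any books with matching author_id has year <= 1991.
Keep rows where that is true.

1 | UK ; 2 | UK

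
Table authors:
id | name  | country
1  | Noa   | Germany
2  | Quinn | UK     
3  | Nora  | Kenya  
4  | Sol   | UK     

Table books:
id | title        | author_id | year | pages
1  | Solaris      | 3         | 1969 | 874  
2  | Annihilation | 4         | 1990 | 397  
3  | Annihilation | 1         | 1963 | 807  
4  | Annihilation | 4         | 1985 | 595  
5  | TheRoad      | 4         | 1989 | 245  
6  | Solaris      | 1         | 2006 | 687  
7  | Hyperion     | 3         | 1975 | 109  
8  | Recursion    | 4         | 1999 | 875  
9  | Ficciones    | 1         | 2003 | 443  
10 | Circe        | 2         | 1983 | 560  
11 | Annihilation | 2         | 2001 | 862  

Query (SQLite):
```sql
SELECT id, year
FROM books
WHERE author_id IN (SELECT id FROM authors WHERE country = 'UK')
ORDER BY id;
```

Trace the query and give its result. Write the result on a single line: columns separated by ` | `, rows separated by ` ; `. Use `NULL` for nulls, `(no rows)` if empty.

2 | 1990 ; 4 | 1985 ; 5 | 1989 ; 8 | 1999 ; 10 | 1983 ; 11 | 2001

Inner query: authors.id where country = 'UK'.
Outer: keep books rows whose author_id is in that set.
Inner query → {2, 4}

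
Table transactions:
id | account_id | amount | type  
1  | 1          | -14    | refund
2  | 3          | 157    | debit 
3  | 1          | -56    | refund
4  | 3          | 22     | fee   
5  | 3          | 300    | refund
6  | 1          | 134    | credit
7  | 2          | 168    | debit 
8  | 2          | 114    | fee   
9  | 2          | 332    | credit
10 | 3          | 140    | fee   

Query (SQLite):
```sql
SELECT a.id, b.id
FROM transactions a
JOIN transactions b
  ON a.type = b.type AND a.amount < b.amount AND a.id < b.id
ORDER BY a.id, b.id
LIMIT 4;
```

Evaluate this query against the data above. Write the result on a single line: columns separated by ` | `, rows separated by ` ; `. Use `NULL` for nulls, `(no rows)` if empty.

1 | 5 ; 2 | 7 ; 3 | 5 ; 4 | 8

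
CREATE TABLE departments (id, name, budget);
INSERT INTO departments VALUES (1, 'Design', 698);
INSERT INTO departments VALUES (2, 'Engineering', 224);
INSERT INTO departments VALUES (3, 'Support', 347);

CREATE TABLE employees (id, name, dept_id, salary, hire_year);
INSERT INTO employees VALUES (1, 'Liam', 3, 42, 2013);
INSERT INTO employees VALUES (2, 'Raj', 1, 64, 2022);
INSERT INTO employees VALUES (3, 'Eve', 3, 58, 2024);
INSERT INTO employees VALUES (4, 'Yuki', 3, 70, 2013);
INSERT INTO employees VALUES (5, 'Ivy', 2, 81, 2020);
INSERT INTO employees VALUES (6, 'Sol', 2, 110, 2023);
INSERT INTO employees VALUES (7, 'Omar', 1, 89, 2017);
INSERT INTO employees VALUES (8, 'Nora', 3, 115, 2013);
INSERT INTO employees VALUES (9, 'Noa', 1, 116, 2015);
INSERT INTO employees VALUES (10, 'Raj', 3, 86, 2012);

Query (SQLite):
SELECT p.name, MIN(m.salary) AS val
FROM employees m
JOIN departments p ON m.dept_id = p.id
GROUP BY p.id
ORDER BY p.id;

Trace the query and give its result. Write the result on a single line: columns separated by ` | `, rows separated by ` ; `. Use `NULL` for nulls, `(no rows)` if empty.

Design | 64 ; Engineering | 81 ; Support | 42

Join each employees row to its departments via dept_id.
Group joined rows by departments.id; compute MIN(m.salary) per group.
  1: ids {2, 7, 9} → MIN(m.salary)=64
  2: ids {5, 6} → MIN(m.salary)=81
  3: ids {1, 3, 4, 8, 10} → MIN(m.salary)=42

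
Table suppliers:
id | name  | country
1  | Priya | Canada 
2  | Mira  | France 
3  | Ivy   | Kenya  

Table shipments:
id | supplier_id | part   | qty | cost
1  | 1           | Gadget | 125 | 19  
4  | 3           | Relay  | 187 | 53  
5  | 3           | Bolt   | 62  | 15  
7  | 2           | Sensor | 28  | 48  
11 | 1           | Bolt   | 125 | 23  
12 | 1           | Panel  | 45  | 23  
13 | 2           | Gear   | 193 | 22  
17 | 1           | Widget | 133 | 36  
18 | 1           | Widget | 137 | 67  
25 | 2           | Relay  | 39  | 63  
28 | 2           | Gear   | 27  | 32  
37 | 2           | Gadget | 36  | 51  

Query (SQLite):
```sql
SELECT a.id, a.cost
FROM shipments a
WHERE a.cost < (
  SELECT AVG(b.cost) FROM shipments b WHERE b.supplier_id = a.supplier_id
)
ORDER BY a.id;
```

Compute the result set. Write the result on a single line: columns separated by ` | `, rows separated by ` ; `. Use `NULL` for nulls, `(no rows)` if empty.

1 | 19 ; 5 | 15 ; 11 | 23 ; 12 | 23 ; 13 | 22 ; 28 | 32

For each shipments row a, compute AVG(cost) over rows sharing a.supplier_id.
Keep row a if a.cost < that per-group AVG.
  supplier_id=1: AVG(cost) = 33.6
  supplier_id=2: AVG(cost) = 43.2
  supplier_id=3: AVG(cost) = 34.0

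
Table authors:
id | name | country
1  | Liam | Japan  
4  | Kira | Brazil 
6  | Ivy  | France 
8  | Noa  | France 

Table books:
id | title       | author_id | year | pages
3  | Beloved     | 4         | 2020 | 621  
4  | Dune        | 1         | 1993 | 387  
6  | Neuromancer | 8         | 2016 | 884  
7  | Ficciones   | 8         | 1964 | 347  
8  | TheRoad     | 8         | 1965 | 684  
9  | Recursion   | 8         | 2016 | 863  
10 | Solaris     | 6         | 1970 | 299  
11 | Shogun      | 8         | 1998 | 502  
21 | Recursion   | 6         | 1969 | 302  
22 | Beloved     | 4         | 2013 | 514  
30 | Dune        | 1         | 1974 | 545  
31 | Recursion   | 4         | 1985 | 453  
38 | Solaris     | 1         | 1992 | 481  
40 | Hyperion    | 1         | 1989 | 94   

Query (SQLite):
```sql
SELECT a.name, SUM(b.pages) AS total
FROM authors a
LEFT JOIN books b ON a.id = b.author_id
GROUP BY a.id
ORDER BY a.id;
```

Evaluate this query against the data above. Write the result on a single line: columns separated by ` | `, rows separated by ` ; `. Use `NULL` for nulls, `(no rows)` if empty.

Liam | 1507 ; Kira | 1588 ; Ivy | 601 ; Noa | 3280

LEFT JOIN keeps every authors row; unmatched ones get NULL for books columns.
Group by authors.id and compute SUM(b.pages). SUM over an all-NULL group is NULL.
  1: ids {4, 30, 38, 40} → SUM(b.pages)=1507
  4: ids {3, 22, 31} → SUM(b.pages)=1588
  6: ids {10, 21} → SUM(b.pages)=601
  8: ids {6, 7, 8, 9, 11} → SUM(b.pages)=3280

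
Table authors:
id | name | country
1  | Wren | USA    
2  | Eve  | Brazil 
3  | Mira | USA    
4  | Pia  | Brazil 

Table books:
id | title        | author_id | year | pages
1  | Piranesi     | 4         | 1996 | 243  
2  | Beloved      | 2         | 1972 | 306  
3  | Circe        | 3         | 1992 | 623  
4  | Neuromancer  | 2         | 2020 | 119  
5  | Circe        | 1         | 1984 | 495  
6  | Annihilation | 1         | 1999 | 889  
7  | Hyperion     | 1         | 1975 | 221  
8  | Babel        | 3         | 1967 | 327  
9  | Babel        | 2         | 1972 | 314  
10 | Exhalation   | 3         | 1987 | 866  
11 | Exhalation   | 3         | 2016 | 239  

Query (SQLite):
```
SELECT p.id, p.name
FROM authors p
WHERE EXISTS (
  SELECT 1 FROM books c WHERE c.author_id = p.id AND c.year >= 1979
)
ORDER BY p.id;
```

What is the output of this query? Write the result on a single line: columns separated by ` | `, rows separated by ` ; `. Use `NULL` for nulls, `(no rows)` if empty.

1 | Wren ; 2 | Eve ; 3 | Mira ; 4 | Pia

For each authors row, check whether any books with matching author_id has year >= 1979.
Keep rows where that is true.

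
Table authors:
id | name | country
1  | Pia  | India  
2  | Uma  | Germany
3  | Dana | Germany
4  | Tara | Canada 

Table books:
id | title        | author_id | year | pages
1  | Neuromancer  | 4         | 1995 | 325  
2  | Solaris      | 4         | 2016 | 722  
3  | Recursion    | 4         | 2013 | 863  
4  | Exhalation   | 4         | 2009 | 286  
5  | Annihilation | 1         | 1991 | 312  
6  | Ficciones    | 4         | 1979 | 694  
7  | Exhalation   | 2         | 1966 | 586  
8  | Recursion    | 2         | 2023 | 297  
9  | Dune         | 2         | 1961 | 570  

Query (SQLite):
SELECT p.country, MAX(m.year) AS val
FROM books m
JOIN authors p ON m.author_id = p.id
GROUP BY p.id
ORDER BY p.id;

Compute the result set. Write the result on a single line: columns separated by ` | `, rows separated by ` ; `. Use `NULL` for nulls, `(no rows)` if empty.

Join each books row to its authors via author_id.
Group joined rows by authors.id; compute MAX(m.year) per group.
  1: ids {5} → MAX(m.year)=1991
  2: ids {7, 8, 9} → MAX(m.year)=2023
  4: ids {1, 2, 3, 4, 6} → MAX(m.year)=2016

India | 1991 ; Germany | 2023 ; Canada | 2016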